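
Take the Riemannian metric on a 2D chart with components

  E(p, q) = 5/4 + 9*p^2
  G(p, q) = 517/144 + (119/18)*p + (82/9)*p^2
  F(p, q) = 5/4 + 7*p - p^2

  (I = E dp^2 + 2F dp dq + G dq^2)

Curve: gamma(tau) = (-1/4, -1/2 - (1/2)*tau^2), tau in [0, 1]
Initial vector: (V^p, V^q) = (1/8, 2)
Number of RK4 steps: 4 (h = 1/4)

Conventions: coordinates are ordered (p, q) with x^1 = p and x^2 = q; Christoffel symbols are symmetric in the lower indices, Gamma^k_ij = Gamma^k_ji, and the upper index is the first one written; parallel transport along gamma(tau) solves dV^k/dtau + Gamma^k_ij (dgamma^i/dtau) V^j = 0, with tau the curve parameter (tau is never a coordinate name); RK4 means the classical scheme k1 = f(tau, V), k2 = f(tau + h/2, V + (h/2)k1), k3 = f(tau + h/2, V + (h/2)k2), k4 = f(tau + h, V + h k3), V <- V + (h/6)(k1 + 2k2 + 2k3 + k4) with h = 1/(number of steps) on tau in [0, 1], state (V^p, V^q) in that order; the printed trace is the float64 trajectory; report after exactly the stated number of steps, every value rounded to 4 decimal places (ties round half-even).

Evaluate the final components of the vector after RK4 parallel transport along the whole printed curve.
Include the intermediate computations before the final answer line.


gamma'(tau) = (0, -tau); f(tau, V)^k = -Gamma^k_ij(gamma(tau)) gamma'^i(tau) V^j; h = 1/4; intermediate values shown to 6 dp
curve data and Christoffel symbols at the stage parameters:
  tau = 0.000000: gamma = (-0.250000, -0.500000), gamma' = (0.000000, 0.000000); Gamma_ppp = -0.336345, Gamma_ppq = 0.136756, Gamma_pqq = -0.609491, Gamma_qpp = 2.916222, Gamma_qpq = 0.440657, Gamma_qqq = -0.136756
  tau = 0.125000: gamma = (-0.250000, -0.507812), gamma' = (0.000000, -0.125000); Gamma_ppp = -0.336345, Gamma_ppq = 0.136756, Gamma_pqq = -0.609491, Gamma_qpp = 2.916222, Gamma_qpq = 0.440657, Gamma_qqq = -0.136756
  tau = 0.250000: gamma = (-0.250000, -0.531250), gamma' = (0.000000, -0.250000); Gamma_ppp = -0.336345, Gamma_ppq = 0.136756, Gamma_pqq = -0.609491, Gamma_qpp = 2.916222, Gamma_qpq = 0.440657, Gamma_qqq = -0.136756
  tau = 0.375000: gamma = (-0.250000, -0.570312), gamma' = (0.000000, -0.375000); Gamma_ppp = -0.336345, Gamma_ppq = 0.136756, Gamma_pqq = -0.609491, Gamma_qpp = 2.916222, Gamma_qpq = 0.440657, Gamma_qqq = -0.136756
  tau = 0.500000: gamma = (-0.250000, -0.625000), gamma' = (0.000000, -0.500000); Gamma_ppp = -0.336345, Gamma_ppq = 0.136756, Gamma_pqq = -0.609491, Gamma_qpp = 2.916222, Gamma_qpq = 0.440657, Gamma_qqq = -0.136756
  tau = 0.625000: gamma = (-0.250000, -0.695312), gamma' = (0.000000, -0.625000); Gamma_ppp = -0.336345, Gamma_ppq = 0.136756, Gamma_pqq = -0.609491, Gamma_qpp = 2.916222, Gamma_qpq = 0.440657, Gamma_qqq = -0.136756
  tau = 0.750000: gamma = (-0.250000, -0.781250), gamma' = (0.000000, -0.750000); Gamma_ppp = -0.336345, Gamma_ppq = 0.136756, Gamma_pqq = -0.609491, Gamma_qpp = 2.916222, Gamma_qpq = 0.440657, Gamma_qqq = -0.136756
  tau = 0.875000: gamma = (-0.250000, -0.882812), gamma' = (0.000000, -0.875000); Gamma_ppp = -0.336345, Gamma_ppq = 0.136756, Gamma_pqq = -0.609491, Gamma_qpp = 2.916222, Gamma_qpq = 0.440657, Gamma_qqq = -0.136756
  tau = 1.000000: gamma = (-0.250000, -1.000000), gamma' = (0.000000, -1.000000); Gamma_ppp = -0.336345, Gamma_ppq = 0.136756, Gamma_pqq = -0.609491, Gamma_qpp = 2.916222, Gamma_qpq = 0.440657, Gamma_qqq = -0.136756
step 0: V^p = 0.1250, V^q = 2.0000
step 1: k1 = (0.000000, 0.000000), k2 = (-0.150236, -0.027304), k3 = (-0.150297, -0.028280), k4 = (-0.300679, -0.058505); V <- V + (h/6)(k1 + 2k2 + 2k3 + k4): V^p = 0.0874, V^q = 1.9929
step 2: k1 = (-0.300679, -0.058505), k2 = (-0.451275, -0.093593), k3 = (-0.451238, -0.096479), k4 = (-0.601722, -0.140215); V <- V + (h/6)(k1 + 2k2 + 2k3 + k4): V^p = -0.0254, V^q = 1.9688
step 3: k1 = (-0.601722, -0.140215), k2 = (-0.751905, -0.194486), k3 = (-0.750925, -0.199077), k4 = (-0.899088, -0.267262); V <- V + (h/6)(k1 + 2k2 + 2k3 + k4): V^p = -0.2132, V^q = 1.9190
step 4: k1 = (-0.899089, -0.267274), k2 = (-1.044568, -0.351156), k3 = (-1.041152, -0.356913), k4 = (-1.179997, -0.458861); V <- V + (h/6)(k1 + 2k2 + 2k3 + k4): V^p = -0.4736, V^q = 1.8298

Answer: V^p = -0.4736, V^q = 1.8298


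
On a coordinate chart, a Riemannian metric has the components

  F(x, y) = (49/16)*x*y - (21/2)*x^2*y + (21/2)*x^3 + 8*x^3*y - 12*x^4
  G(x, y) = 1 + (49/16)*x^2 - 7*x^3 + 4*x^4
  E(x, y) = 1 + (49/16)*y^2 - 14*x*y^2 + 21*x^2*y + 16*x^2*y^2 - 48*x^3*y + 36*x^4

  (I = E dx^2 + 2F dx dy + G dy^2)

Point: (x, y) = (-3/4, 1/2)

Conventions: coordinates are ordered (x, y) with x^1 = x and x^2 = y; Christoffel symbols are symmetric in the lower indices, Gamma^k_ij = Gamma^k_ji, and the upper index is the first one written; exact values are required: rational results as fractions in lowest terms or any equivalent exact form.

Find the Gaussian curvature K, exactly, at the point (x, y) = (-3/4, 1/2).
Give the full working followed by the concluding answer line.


E = 545/16, F = -897/64, G = 1777/256, EG - F^2 = 10241/256 at the point
E_x = -253/2, E_y = 437/8, F_x = 433/8, F_y = -741/64, G_x = -741/32, G_y = 0
E_yy = 361/8, F_xy = 517/16, G_xx = 517/8
The intrinsic route: Brioschi's K = (det M1 - det M2)/(EG - F^2)^2.
M1 = [[-E_yy/2 + F_xy - G_xx/2, E_x/2, F_x - E_y/2], [F_y - G_x/2, E, F], [G_y/2, F, G]] = [[-361/16, -253/4, 429/16], [0, 545/16, -897/64], [0, -897/64, 1777/256]]; det M1 = -3697001/4096
M2 = [[0, E_y/2, G_x/2], [E_y/2, E, F], [G_x/2, F, G]] = [[0, 437/16, -741/64], [437/16, 545/16, -897/64], [-741/64, -897/64, 1777/256]]; det M2 = -3604585/4096
det M1 - det M2 = -361/16; K = -361/16 / (10241/256)^2 = -4096/290521

Answer: K = -4096/290521


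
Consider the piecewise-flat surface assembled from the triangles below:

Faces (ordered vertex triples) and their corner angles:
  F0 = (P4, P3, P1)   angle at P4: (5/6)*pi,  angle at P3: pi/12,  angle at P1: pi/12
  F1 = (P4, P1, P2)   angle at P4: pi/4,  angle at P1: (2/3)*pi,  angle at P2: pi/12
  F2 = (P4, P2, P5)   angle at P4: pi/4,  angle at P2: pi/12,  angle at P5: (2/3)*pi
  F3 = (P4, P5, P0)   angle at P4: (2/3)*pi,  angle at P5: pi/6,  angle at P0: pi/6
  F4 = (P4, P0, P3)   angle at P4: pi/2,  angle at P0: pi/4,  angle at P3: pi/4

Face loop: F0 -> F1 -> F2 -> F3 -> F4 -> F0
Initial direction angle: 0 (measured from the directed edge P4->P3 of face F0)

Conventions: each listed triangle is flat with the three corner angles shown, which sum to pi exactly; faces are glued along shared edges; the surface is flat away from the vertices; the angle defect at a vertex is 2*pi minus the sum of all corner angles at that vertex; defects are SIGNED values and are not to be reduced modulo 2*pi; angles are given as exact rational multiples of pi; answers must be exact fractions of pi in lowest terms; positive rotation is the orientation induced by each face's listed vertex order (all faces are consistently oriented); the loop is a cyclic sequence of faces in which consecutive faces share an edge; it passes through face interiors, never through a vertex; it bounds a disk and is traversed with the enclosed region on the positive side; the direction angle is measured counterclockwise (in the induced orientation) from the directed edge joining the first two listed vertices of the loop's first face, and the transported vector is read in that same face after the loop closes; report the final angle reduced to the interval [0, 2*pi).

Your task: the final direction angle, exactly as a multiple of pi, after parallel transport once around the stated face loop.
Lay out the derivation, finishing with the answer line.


enclosed vertex P4: corner angles sum to (5/2)*pi, defect = 2*pi - (5/2)*pi = -pi/2
by Gauss-Bonnet the loop rotates the vector by the enclosed defect sum (positive orientation, mod 2*pi)
final angle = 0 - pi/2 = (3/2)*pi (mod 2*pi)

Answer: final direction angle = (3/2)*pi


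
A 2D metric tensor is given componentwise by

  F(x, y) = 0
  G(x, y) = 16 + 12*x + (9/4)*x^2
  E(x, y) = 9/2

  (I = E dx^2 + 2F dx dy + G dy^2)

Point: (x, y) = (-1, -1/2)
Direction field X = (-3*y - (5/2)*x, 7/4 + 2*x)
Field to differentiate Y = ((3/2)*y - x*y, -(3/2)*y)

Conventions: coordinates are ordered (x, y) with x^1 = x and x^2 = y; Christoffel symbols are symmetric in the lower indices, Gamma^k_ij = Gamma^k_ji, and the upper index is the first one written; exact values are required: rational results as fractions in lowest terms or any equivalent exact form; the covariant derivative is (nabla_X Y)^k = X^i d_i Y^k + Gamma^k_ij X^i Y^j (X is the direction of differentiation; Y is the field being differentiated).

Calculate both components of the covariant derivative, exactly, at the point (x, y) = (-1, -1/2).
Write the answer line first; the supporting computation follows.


Answer: (nabla_X Y)^x = 49/32, (nabla_X Y)^y = 189/80

E = 9/2, F = 0, G = 25/4 at the point
E_x = 0, E_y = 0, F_x = 0, F_y = 0, G_x = 15/2, G_y = 0
EG - F^2 = 225/8;  g^inv = (8/225) * [[25/4, 0], [0, 9/2]]
first-kind symbols [ij,l] = (1/2)(d_i g_jl + d_j g_il - d_l g_ij): [xx,x] = E_x/2 = 0, [xx,y] = F_x - E_y/2 = 0, [xy,x] = E_y/2 = 0, [xy,y] = G_x/2 = 15/4, [yy,x] = F_y - G_x/2 = -15/4, [yy,y] = G_y/2 = 0
Gamma^x_ij = (G*[ij,x] - F*[ij,y])/(EG - F^2), Gamma^y_ij = (E*[ij,y] - F*[ij,x])/(EG - F^2)
Gamma_xxx = 0, Gamma_xxy = 0, Gamma_xyy = -5/6, Gamma_yxx = 0, Gamma_yxy = 3/5, Gamma_yyy = 0
X = (4, -1/4), Y = (-5/4, 3/4) at the point


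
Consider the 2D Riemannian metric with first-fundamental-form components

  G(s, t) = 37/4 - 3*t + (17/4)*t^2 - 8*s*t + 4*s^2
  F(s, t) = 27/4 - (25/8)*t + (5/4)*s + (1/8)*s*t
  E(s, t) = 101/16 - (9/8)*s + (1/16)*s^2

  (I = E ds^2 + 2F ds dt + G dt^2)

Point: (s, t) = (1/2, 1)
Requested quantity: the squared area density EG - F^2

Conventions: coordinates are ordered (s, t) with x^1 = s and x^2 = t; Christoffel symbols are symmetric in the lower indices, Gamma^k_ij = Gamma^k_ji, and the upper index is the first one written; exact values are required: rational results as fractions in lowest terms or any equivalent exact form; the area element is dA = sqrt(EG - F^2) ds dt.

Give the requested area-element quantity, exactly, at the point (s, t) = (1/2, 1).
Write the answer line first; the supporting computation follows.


Answer: EG - F^2 = 6309/256

E = 369/64, F = 69/16, G = 15/2; EG - F^2 = 6309/256


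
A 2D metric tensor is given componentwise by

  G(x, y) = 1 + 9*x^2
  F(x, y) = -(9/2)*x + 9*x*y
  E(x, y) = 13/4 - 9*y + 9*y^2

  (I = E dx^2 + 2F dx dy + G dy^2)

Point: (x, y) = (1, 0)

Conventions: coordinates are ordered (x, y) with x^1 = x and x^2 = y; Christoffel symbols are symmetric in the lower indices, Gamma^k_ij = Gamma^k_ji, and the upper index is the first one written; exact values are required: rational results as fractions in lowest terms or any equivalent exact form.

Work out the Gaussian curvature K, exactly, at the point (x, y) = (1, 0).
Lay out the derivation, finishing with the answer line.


E = 13/4, F = -9/2, G = 10, EG - F^2 = 49/4 at the point
E_x = 0, E_y = -9, F_x = -9/2, F_y = 9, G_x = 18, G_y = 0
E_yy = 18, F_xy = 9, G_xx = 18
K follows from Brioschi's formula, (det M1 - det M2)/(EG - F^2)^2.
M1 = [[-E_yy/2 + F_xy - G_xx/2, E_x/2, F_x - E_y/2], [F_y - G_x/2, E, F], [G_y/2, F, G]] = [[-9, 0, 0], [0, 13/4, -9/2], [0, -9/2, 10]]; det M1 = -441/4
M2 = [[0, E_y/2, G_x/2], [E_y/2, E, F], [G_x/2, F, G]] = [[0, -9/2, 9], [-9/2, 13/4, -9/2], [9, -9/2, 10]]; det M2 = -405/4
det M1 - det M2 = -9; K = -9 / (49/4)^2 = -144/2401

Answer: K = -144/2401


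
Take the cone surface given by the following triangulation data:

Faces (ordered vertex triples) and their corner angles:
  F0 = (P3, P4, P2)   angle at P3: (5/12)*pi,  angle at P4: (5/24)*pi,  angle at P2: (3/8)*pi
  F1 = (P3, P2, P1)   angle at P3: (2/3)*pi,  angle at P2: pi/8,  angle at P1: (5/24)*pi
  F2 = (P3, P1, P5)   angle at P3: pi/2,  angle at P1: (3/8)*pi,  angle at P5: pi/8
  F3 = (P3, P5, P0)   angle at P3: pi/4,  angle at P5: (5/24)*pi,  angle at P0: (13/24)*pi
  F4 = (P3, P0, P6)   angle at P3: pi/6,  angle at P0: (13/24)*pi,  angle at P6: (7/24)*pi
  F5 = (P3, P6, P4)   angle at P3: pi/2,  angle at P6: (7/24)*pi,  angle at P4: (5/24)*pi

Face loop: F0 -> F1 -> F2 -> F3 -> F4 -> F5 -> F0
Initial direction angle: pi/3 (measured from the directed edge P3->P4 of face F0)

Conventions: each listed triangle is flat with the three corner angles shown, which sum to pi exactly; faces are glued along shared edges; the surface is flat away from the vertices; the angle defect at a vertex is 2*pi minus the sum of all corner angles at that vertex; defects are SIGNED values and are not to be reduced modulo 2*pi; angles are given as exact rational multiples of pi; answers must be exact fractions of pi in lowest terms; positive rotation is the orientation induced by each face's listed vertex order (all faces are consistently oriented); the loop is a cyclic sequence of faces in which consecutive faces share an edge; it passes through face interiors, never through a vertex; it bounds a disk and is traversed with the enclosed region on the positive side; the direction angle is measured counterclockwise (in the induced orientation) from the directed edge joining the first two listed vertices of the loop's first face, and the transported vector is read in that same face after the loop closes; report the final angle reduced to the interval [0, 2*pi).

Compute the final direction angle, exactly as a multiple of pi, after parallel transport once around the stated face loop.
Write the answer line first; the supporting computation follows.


Answer: final direction angle = (11/6)*pi

enclosed vertex P3: corner angles sum to (5/2)*pi, defect = 2*pi - (5/2)*pi = -pi/2
the final direction is the initial angle plus the enclosed defects, taken mod 2*pi in the induced orientation
final angle = pi/3 - pi/2 = (11/6)*pi (mod 2*pi)


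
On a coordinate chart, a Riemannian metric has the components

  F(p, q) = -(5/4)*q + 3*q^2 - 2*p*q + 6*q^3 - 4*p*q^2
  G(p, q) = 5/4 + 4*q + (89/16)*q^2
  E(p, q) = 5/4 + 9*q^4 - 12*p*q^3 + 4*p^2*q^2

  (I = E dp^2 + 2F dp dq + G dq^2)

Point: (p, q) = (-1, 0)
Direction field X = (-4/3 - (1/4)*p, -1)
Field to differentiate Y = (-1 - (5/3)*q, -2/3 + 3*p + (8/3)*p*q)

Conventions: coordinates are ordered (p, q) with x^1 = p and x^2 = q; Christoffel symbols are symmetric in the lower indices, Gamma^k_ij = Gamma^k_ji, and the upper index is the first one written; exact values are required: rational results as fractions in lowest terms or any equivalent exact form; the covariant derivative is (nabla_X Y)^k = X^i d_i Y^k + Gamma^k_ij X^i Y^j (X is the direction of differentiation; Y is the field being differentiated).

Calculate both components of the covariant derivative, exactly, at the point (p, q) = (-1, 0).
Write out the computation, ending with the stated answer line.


E = 5/4, F = 0, G = 5/4 at the point
E_p = 0, E_q = 0, F_p = 0, F_q = 3/4, G_p = 0, G_q = 4
EG - F^2 = 25/16;  g^inv = (16/25) * [[5/4, 0], [0, 5/4]]
first-kind symbols [ij,l] = (1/2)(d_i g_jl + d_j g_il - d_l g_ij): [pp,p] = E_p/2 = 0, [pp,q] = F_p - E_q/2 = 0, [pq,p] = E_q/2 = 0, [pq,q] = G_p/2 = 0, [qq,p] = F_q - G_p/2 = 3/4, [qq,q] = G_q/2 = 2
Gamma^p_ij = (G*[ij,p] - F*[ij,q])/(EG - F^2), Gamma^q_ij = (E*[ij,q] - F*[ij,p])/(EG - F^2)
Gamma_ppp = 0, Gamma_ppq = 0, Gamma_pqq = 3/5, Gamma_qpp = 0, Gamma_qpq = 0, Gamma_qqq = 8/5
X = (-13/12, -1), Y = (-1, -11/3) at the point

Answer: (nabla_X Y)^p = 58/15, (nabla_X Y)^q = 317/60


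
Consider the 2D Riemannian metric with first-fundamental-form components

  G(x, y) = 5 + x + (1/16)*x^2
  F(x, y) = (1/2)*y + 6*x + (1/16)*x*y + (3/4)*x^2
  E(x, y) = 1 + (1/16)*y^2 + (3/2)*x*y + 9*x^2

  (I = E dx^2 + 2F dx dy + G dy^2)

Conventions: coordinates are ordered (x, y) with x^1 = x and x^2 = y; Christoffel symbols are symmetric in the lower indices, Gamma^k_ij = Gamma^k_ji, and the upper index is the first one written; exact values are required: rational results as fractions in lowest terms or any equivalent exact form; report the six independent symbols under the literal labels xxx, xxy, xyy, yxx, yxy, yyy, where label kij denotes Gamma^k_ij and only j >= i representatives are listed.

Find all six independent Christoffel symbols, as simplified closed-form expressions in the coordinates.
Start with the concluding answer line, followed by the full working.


Answer: Gamma_xxx = (144*x + 12*y)/(145*x^2 + 24*x*y + 16*x + y^2 + 80), Gamma_xxy = (12*x + y)/(145*x^2 + 24*x*y + 16*x + y^2 + 80), Gamma_xyy = 0, Gamma_yxx = (12*x + 96)/(145*x^2 + 24*x*y + 16*x + y^2 + 80), Gamma_yxy = (x + 8)/(145*x^2 + 24*x*y + 16*x + y^2 + 80), Gamma_yyy = 0

E = 1 + (1/16)*y^2 + (3/2)*x*y + 9*x^2; F = (1/2)*y + 6*x + (1/16)*x*y + (3/4)*x^2; G = 5 + x + (1/16)*x^2
Gamma^k_ij = (1/2) g^{kl} (d_i g_jl + d_j g_il - d_l g_ij), with g^inv = (1/(EG-F^2)) [[G, -F], [-F, E]]
first partials: E_x = (3/2)*y + 18*x, E_y = (1/8)*y + (3/2)*x, F_x = 6 + (1/16)*y + (3/2)*x, F_y = 1/2 + (1/16)*x, G_x = 1 + (1/8)*x, G_y = 0
D = EG - F^2 = 5 + x + (1/16)*y^2 + (3/2)*x*y + (145/16)*x^2
expanded: Gamma^x_xx = (G E_x - 2F F_x + F E_y)/(2D), Gamma^x_xy = (G E_y - F G_x)/(2D), Gamma^x_yy = (2G F_y - G G_x - F G_y)/(2D), Gamma^y_xx = (2E F_x - E E_y - F E_x)/(2D), Gamma^y_xy = (E G_x - F E_y)/(2D), Gamma^y_yy = (E G_y - 2F F_y + F G_x)/(2D); substitute and cancel common factors


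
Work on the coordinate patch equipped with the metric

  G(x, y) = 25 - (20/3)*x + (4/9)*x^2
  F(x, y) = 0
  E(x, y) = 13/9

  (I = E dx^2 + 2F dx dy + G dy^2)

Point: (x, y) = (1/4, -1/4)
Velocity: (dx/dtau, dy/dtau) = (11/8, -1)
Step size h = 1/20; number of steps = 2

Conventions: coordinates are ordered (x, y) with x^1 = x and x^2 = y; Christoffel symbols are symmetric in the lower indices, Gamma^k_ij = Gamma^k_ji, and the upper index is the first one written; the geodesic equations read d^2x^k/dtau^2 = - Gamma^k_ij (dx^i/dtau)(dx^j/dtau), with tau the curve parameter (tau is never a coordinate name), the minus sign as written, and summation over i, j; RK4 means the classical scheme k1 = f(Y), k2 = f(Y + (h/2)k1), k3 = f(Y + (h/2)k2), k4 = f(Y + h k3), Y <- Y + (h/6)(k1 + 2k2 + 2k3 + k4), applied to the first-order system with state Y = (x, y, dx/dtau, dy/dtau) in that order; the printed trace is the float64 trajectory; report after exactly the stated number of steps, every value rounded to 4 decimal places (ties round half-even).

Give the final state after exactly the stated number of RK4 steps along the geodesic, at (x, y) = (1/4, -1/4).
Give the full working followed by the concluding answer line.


f(Y) = (dx/dtau, dy/dtau, -Gamma^x_ij Y'^i Y'^j, -Gamma^y_ij Y'^i Y'^j) with the Gammas evaluated at the stage position; h = 0.050000; intermediate values shown to 6 dp
step 0: x = 0.2500, y = -0.2500, dx/dtau = 1.3750, dy/dtau = -1.0000
step 1:
  k1: at (x, y) = (0.250000, -0.250000), (dx/dtau, dy/dtau) = (1.375000, -1.000000); Gamma_xxx = 0.000000, Gamma_xxy = 0.000000, Gamma_xyy = 2.230769, Gamma_yxx = 0.000000, Gamma_yxy = -0.137931, Gamma_yyy = 0.000000; k1 = (1.375000, -1.000000, -2.230769, -0.379310)
  k2: at (x, y) = (0.284375, -0.275000), (dx/dtau, dy/dtau) = (1.319231, -1.009483); Gamma_xxx = 0.000000, Gamma_xxy = 0.000000, Gamma_xyy = 2.220192, Gamma_yxx = 0.000000, Gamma_yxy = -0.138588, Gamma_yyy = 0.000000; k2 = (1.319231, -1.009483, -2.262499, -0.369127)
  k3: at (x, y) = (0.282981, -0.275237), (dx/dtau, dy/dtau) = (1.318438, -1.009228); Gamma_xxx = 0.000000, Gamma_xxy = 0.000000, Gamma_xyy = 2.220621, Gamma_yxx = 0.000000, Gamma_yxy = -0.138561, Gamma_yyy = 0.000000; k3 = (1.318438, -1.009228, -2.261795, -0.368741)
  k4: at (x, y) = (0.315922, -0.300461), (dx/dtau, dy/dtau) = (1.261910, -1.018437); Gamma_xxx = 0.000000, Gamma_xxy = 0.000000, Gamma_xyy = 2.210486, Gamma_yxx = 0.000000, Gamma_yxy = -0.139197, Gamma_yyy = 0.000000; k4 = (1.261910, -1.018437, -2.292747, -0.357785)
  Y <- Y + (h/6)(k1 + 2k2 + 2k3 + k4): x = 0.3159, y = -0.3005, dx/dtau = 1.2619, dy/dtau = -1.0184
step 2:
  k1: at (x, y) = (0.315935, -0.300465), (dx/dtau, dy/dtau) = (1.261899, -1.018440); Gamma_xxx = 0.000000, Gamma_xxy = 0.000000, Gamma_xyy = 2.210481, Gamma_yxx = 0.000000, Gamma_yxy = -0.139197, Gamma_yyy = 0.000000; k1 = (1.261899, -1.018440, -2.292757, -0.357783)
  k2: at (x, y) = (0.347483, -0.325926), (dx/dtau, dy/dtau) = (1.204580, -1.027385); Gamma_xxx = 0.000000, Gamma_xxy = 0.000000, Gamma_xyy = 2.200775, Gamma_yxx = 0.000000, Gamma_yxy = -0.139811, Gamma_yyy = 0.000000; k2 = (1.204580, -1.027385, -2.322961, -0.346051)
  k3: at (x, y) = (0.346050, -0.326150), (dx/dtau, dy/dtau) = (1.203825, -1.027092); Gamma_xxx = 0.000000, Gamma_xxy = 0.000000, Gamma_xyy = 2.201215, Gamma_yxx = 0.000000, Gamma_yxy = -0.139783, Gamma_yyy = 0.000000; k3 = (1.203825, -1.027092, -2.322100, -0.345666)
  k4: at (x, y) = (0.376127, -0.351820), (dx/dtau, dy/dtau) = (1.145794, -1.035724); Gamma_xxx = 0.000000, Gamma_xxy = 0.000000, Gamma_xyy = 2.191961, Gamma_yxx = 0.000000, Gamma_yxy = -0.140373, Gamma_yyy = 0.000000; k4 = (1.145794, -1.035724, -2.351368, -0.333169)
  Y <- Y + (h/6)(k1 + 2k2 + 2k3 + k4): x = 0.3761, y = -0.3518, dx/dtau = 1.1458, dy/dtau = -1.0357

Answer: x = 0.3761, y = -0.3518, dx/dtau = 1.1458, dy/dtau = -1.0357


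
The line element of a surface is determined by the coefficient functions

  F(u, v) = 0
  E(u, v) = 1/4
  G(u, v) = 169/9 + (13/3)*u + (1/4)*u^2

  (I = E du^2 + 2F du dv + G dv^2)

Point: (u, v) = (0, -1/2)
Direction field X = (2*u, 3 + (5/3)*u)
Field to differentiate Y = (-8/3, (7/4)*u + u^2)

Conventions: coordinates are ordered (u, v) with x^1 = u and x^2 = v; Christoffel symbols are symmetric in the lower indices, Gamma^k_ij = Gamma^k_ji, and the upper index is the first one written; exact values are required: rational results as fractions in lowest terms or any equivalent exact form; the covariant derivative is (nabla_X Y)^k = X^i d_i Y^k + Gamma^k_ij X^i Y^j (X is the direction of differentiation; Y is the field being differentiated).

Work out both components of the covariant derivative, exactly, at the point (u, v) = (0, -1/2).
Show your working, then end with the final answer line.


E = 1/4, F = 0, G = 169/9 at the point
E_u = 0, E_v = 0, F_u = 0, F_v = 0, G_u = 13/3, G_v = 0
EG - F^2 = 169/36;  g^inv = (36/169) * [[169/9, 0], [0, 1/4]]
first-kind symbols [ij,l] = (1/2)(d_i g_jl + d_j g_il - d_l g_ij): [uu,u] = E_u/2 = 0, [uu,v] = F_u - E_v/2 = 0, [uv,u] = E_v/2 = 0, [uv,v] = G_u/2 = 13/6, [vv,u] = F_v - G_u/2 = -13/6, [vv,v] = G_v/2 = 0
Gamma^u_ij = (G*[ij,u] - F*[ij,v])/(EG - F^2), Gamma^v_ij = (E*[ij,v] - F*[ij,u])/(EG - F^2)
Gamma_uuu = 0, Gamma_uuv = 0, Gamma_uvv = -26/3, Gamma_vuu = 0, Gamma_vuv = 3/26, Gamma_vvv = 0
X = (0, 3), Y = (-8/3, 0) at the point

Answer: (nabla_X Y)^u = 0, (nabla_X Y)^v = -12/13


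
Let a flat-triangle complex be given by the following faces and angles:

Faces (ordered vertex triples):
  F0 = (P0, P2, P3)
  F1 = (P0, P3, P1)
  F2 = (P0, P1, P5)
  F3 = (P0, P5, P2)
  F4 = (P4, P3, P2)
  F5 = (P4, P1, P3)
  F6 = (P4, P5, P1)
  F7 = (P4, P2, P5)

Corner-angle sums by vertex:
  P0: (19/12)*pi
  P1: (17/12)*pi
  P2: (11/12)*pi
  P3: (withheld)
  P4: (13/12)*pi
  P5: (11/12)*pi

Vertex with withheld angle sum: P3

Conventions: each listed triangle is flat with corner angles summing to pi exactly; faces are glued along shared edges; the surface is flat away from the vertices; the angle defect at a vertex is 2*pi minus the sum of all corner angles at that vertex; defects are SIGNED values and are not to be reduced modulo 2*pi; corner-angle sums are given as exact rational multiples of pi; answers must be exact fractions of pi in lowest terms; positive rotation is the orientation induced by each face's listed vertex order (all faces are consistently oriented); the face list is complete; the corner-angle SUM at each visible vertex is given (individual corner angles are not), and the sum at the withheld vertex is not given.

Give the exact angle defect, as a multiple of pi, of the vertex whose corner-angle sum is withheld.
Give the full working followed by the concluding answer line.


V = 6, E = 12, F = 8; chi = V - E + F = 2
Gauss-Bonnet: total defect = 2*pi*chi = 4*pi; visible defects sum to (49/12)*pi

Answer: defect(P3) = -pi/12


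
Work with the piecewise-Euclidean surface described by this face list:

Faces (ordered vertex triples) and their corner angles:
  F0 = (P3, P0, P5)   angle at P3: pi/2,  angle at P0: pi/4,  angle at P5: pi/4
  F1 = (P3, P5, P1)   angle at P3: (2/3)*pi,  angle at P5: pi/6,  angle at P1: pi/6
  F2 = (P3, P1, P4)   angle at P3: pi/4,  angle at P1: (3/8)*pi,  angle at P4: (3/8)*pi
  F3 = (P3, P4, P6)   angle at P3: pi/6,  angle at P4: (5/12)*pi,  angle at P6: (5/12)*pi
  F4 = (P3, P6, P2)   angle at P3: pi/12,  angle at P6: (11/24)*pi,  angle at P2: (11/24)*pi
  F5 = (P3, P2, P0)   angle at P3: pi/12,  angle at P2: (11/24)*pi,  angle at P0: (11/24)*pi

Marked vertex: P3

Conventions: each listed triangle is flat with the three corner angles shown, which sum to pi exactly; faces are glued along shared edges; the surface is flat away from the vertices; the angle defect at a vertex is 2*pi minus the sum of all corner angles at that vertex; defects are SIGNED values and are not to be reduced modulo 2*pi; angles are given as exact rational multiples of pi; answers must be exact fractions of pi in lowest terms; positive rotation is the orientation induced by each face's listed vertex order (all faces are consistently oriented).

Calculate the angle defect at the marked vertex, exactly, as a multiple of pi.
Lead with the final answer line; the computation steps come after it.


Answer: defect(P3) = pi/4

Sum of corner angles at P3: (7/4)*pi
defect = 2*pi - (7/4)*pi


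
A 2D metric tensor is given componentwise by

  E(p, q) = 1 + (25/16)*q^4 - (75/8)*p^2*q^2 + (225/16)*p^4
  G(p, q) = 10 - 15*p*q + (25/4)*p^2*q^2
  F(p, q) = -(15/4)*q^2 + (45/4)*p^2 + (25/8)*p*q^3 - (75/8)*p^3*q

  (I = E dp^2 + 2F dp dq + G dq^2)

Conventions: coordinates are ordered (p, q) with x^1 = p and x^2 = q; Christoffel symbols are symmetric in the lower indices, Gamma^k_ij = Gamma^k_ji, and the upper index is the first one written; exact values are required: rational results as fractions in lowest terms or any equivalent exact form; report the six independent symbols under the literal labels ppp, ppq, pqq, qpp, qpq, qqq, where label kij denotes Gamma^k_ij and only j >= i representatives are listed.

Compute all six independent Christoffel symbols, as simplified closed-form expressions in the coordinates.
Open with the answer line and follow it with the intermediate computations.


Answer: Gamma_ppp = (90*p^3 - 30*p*q^2)/(45*p^4 - 10*p^2*q^2 - 48*p*q + 5*q^4 + 32), Gamma_ppq = (-30*p^2*q + 10*q^3)/(45*p^4 - 10*p^2*q^2 - 48*p*q + 5*q^4 + 32), Gamma_pqq = (-30*p^3 + 10*p*q^2)/(45*p^4 - 10*p^2*q^2 - 48*p*q + 5*q^4 + 32), Gamma_qpp = (-60*p^2*q + 72*p)/(45*p^4 - 10*p^2*q^2 - 48*p*q + 5*q^4 + 32), Gamma_qpq = (20*p*q^2 - 24*q)/(45*p^4 - 10*p^2*q^2 - 48*p*q + 5*q^4 + 32), Gamma_qqq = (20*p^2*q - 24*p)/(45*p^4 - 10*p^2*q^2 - 48*p*q + 5*q^4 + 32)

E = 1 + (25/16)*q^4 - (75/8)*p^2*q^2 + (225/16)*p^4; F = -(15/4)*q^2 + (45/4)*p^2 + (25/8)*p*q^3 - (75/8)*p^3*q; G = 10 - 15*p*q + (25/4)*p^2*q^2
Gamma^k_ij = (1/2) g^{kl} (d_i g_jl + d_j g_il - d_l g_ij), with g^inv = (1/(EG-F^2)) [[G, -F], [-F, E]]
first partials: E_p = -(75/4)*p*q^2 + (225/4)*p^3, E_q = (25/4)*q^3 - (75/4)*p^2*q, F_p = (45/2)*p + (25/8)*q^3 - (225/8)*p^2*q, F_q = -(15/2)*q + (75/8)*p*q^2 - (75/8)*p^3, G_p = -15*q + (25/2)*p*q^2, G_q = -15*p + (25/2)*p^2*q
D = EG - F^2 = 10 - 15*p*q + (25/16)*q^4 - (25/8)*p^2*q^2 + (225/16)*p^4
expanded: Gamma^p_pp = (G E_p - 2F F_p + F E_q)/(2D), Gamma^p_pq = (G E_q - F G_p)/(2D), Gamma^p_qq = (2G F_q - G G_p - F G_q)/(2D), Gamma^q_pp = (2E F_p - E E_q - F E_p)/(2D), Gamma^q_pq = (E G_p - F E_q)/(2D), Gamma^q_qq = (E G_q - 2F F_q + F G_p)/(2D); substitute and cancel common factors


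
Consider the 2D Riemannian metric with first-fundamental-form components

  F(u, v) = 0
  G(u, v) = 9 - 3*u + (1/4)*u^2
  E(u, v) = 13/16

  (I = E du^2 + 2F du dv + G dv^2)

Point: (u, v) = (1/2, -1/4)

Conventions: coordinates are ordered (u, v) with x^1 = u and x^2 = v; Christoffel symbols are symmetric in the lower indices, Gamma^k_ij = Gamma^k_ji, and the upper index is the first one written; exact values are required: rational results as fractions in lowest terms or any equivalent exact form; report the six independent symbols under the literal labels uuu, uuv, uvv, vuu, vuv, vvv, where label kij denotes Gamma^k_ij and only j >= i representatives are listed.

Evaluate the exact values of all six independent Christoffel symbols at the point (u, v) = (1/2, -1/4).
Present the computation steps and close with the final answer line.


E = 13/16, F = 0, G = 121/16 at the point
E_u = 0, E_v = 0, F_u = 0, F_v = 0, G_u = -11/4, G_v = 0
EG - F^2 = 1573/256;  g^inv = (256/1573) * [[121/16, 0], [0, 13/16]]
first-kind symbols [ij,l] = (1/2)(d_i g_jl + d_j g_il - d_l g_ij): [uu,u] = E_u/2 = 0, [uu,v] = F_u - E_v/2 = 0, [uv,u] = E_v/2 = 0, [uv,v] = G_u/2 = -11/8, [vv,u] = F_v - G_u/2 = 11/8, [vv,v] = G_v/2 = 0
Gamma^u_ij = (G*[ij,u] - F*[ij,v])/(EG - F^2), Gamma^v_ij = (E*[ij,v] - F*[ij,u])/(EG - F^2)

Answer: Gamma_uuu = 0, Gamma_uuv = 0, Gamma_uvv = 22/13, Gamma_vuu = 0, Gamma_vuv = -2/11, Gamma_vvv = 0


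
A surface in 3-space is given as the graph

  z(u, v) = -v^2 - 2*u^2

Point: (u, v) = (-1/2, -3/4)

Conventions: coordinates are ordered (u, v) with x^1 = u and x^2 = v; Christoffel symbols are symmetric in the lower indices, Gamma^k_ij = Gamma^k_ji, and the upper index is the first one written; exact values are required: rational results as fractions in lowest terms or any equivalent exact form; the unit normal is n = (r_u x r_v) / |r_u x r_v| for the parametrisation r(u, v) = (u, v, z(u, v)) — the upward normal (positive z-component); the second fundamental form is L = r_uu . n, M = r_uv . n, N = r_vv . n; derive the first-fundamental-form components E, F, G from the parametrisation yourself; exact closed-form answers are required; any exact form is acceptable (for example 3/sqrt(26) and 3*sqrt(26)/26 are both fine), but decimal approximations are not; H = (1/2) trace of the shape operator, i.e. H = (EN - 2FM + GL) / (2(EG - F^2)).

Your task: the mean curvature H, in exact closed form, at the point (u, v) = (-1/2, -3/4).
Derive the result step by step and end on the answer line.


z_u = 2, z_v = 3/2, z_uu = -4, z_uv = 0, z_vv = -2
E = 5, F = 3, G = 13/4; answer radicand W^2 = 29/4
unnormalised second-form numerators: l = -4, m = 0, n = -2; L = l/sqrt(29/4), and similarly M = m/sqrt(W^2), N = n/sqrt(W^2)
H = (E*n - 2*F*m + G*l) / (2*(EG - F^2)*sqrt(W^2)); E*n - 2*F*m + G*l = -23, EG - F^2 = 29/4, so H = (-46/29)/sqrt(29/4)

Answer: H = -92*sqrt(29)/841


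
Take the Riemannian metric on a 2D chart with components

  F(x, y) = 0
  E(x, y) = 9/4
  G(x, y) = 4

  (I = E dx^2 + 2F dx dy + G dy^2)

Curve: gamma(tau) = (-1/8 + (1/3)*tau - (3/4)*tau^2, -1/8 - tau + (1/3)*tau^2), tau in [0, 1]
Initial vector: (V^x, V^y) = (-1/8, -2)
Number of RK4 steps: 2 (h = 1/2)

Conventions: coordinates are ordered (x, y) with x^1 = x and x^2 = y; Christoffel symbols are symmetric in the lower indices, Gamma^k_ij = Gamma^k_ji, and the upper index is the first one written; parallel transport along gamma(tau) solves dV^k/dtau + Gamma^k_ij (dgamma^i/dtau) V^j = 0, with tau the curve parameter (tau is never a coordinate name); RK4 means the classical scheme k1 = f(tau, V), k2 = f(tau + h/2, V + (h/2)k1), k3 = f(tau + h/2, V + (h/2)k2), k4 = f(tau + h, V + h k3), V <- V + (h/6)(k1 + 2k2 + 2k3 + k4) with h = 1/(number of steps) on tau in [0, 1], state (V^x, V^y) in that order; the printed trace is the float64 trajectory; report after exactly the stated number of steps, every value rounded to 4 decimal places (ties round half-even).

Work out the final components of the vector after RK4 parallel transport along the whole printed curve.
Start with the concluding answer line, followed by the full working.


Answer: V^x = -0.1250, V^y = -2.0000

gamma'(tau) = (1/3 - (3/2)*tau, -1 + (2/3)*tau); f(tau, V)^k = -Gamma^k_ij(gamma(tau)) gamma'^i(tau) V^j; h = 1/2; intermediate values shown to 6 dp
curve data and Christoffel symbols at the stage parameters:
  tau = 0.000000: gamma = (-0.125000, -0.125000), gamma' = (0.333333, -1.000000); Gamma_xxx = 0.000000, Gamma_xxy = 0.000000, Gamma_xyy = 0.000000, Gamma_yxx = 0.000000, Gamma_yxy = 0.000000, Gamma_yyy = 0.000000
  tau = 0.250000: gamma = (-0.088542, -0.354167), gamma' = (-0.041667, -0.833333); Gamma_xxx = 0.000000, Gamma_xxy = 0.000000, Gamma_xyy = 0.000000, Gamma_yxx = 0.000000, Gamma_yxy = 0.000000, Gamma_yyy = 0.000000
  tau = 0.500000: gamma = (-0.145833, -0.541667), gamma' = (-0.416667, -0.666667); Gamma_xxx = 0.000000, Gamma_xxy = 0.000000, Gamma_xyy = 0.000000, Gamma_yxx = 0.000000, Gamma_yxy = 0.000000, Gamma_yyy = 0.000000
  tau = 0.750000: gamma = (-0.296875, -0.687500), gamma' = (-0.791667, -0.500000); Gamma_xxx = 0.000000, Gamma_xxy = 0.000000, Gamma_xyy = 0.000000, Gamma_yxx = 0.000000, Gamma_yxy = 0.000000, Gamma_yyy = 0.000000
  tau = 1.000000: gamma = (-0.541667, -0.791667), gamma' = (-1.166667, -0.333333); Gamma_xxx = 0.000000, Gamma_xxy = 0.000000, Gamma_xyy = 0.000000, Gamma_yxx = 0.000000, Gamma_yxy = 0.000000, Gamma_yyy = 0.000000
step 0: V^x = -0.1250, V^y = -2.0000
step 1: k1 = (0.000000, 0.000000), k2 = (0.000000, 0.000000), k3 = (0.000000, 0.000000), k4 = (0.000000, 0.000000); V <- V + (h/6)(k1 + 2k2 + 2k3 + k4): V^x = -0.1250, V^y = -2.0000
step 2: k1 = (0.000000, 0.000000), k2 = (0.000000, 0.000000), k3 = (0.000000, 0.000000), k4 = (0.000000, 0.000000); V <- V + (h/6)(k1 + 2k2 + 2k3 + k4): V^x = -0.1250, V^y = -2.0000


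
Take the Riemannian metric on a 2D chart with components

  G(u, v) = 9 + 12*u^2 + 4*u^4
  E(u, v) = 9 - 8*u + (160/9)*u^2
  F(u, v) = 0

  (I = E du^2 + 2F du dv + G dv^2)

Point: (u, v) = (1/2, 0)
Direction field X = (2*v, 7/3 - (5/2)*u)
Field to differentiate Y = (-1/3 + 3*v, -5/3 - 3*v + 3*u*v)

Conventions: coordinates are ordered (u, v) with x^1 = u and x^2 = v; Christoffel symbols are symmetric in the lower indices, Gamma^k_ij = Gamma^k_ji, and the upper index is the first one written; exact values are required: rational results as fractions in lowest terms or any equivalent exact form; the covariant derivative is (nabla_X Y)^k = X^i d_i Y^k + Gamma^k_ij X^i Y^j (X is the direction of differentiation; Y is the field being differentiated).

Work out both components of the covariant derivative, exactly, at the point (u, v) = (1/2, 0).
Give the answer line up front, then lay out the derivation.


Answer: (nabla_X Y)^u = 78/17, (nabla_X Y)^v = -923/504

E = 85/9, F = 0, G = 49/4 at the point
E_u = 88/9, E_v = 0, F_u = 0, F_v = 0, G_u = 14, G_v = 0
EG - F^2 = 4165/36;  g^inv = (36/4165) * [[49/4, 0], [0, 85/9]]
first-kind symbols [ij,l] = (1/2)(d_i g_jl + d_j g_il - d_l g_ij): [uu,u] = E_u/2 = 44/9, [uu,v] = F_u - E_v/2 = 0, [uv,u] = E_v/2 = 0, [uv,v] = G_u/2 = 7, [vv,u] = F_v - G_u/2 = -7, [vv,v] = G_v/2 = 0
Gamma^u_ij = (G*[ij,u] - F*[ij,v])/(EG - F^2), Gamma^v_ij = (E*[ij,v] - F*[ij,u])/(EG - F^2)
Gamma_uuu = 44/85, Gamma_uuv = 0, Gamma_uvv = -63/85, Gamma_vuu = 0, Gamma_vuv = 4/7, Gamma_vvv = 0
X = (0, 13/12), Y = (-1/3, -5/3) at the point


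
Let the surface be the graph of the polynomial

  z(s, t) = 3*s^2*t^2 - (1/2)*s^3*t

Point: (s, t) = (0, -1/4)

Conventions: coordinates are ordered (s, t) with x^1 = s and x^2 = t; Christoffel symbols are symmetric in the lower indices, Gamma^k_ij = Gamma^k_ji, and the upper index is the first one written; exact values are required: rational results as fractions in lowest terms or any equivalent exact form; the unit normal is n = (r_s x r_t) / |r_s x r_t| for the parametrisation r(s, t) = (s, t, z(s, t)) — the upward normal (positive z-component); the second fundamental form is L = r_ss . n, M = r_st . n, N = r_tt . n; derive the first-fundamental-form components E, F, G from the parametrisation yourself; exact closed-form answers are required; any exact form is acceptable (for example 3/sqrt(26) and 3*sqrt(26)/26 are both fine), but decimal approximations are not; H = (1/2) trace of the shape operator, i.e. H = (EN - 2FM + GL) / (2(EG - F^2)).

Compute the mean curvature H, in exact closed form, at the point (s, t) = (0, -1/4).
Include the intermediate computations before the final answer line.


z_s = 0, z_t = 0, z_ss = 3/8, z_st = 0, z_tt = 0
E = 1, F = 0, G = 1; answer radicand W^2 = 1
unnormalised second-form numerators: l = 3/8, m = 0, n = 0; L = l/sqrt(1), and similarly M = m/sqrt(W^2), N = n/sqrt(W^2)
H = (E*n - 2*F*m + G*l) / (2*(EG - F^2)*sqrt(W^2)); E*n - 2*F*m + G*l = 3/8, EG - F^2 = 1, so H = (3/16)/sqrt(1)

Answer: H = 3/16


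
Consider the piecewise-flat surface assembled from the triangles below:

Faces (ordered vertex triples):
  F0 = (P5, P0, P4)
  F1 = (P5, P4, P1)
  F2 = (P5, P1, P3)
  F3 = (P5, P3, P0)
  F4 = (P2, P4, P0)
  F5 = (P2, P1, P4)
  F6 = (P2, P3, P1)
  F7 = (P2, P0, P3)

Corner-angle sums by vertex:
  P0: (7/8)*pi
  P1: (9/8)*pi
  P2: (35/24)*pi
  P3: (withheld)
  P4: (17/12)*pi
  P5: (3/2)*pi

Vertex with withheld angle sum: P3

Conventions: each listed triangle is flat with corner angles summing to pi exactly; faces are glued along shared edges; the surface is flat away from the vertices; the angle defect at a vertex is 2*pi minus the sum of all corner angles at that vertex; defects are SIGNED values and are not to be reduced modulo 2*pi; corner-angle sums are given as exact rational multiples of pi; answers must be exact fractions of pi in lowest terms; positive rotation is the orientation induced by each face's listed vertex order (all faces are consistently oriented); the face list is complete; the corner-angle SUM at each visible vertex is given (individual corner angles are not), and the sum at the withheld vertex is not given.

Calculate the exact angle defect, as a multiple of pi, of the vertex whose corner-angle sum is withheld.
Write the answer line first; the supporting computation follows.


Answer: defect(P3) = (3/8)*pi

V = 6, E = 12, F = 8; chi = V - E + F = 2
Gauss-Bonnet: total defect = 2*pi*chi = 4*pi; visible defects sum to (29/8)*pi


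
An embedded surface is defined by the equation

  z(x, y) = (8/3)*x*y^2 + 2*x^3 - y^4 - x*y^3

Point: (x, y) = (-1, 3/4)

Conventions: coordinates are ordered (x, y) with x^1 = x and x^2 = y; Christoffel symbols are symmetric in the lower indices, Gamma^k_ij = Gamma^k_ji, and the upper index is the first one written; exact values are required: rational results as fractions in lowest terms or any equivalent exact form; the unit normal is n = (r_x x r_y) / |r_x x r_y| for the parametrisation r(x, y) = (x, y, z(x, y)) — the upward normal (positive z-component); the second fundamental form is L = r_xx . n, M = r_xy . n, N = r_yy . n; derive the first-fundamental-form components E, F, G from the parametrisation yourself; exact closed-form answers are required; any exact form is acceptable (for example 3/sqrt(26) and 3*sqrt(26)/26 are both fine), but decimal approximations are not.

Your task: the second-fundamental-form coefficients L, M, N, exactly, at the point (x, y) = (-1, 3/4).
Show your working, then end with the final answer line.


z_x = 453/64, z_y = -4, z_xx = -12, z_xy = 37/16, z_yy = -91/12
E = 209305/4096, F = -453/16, G = 17; answer radicand W^2 = 274841/4096
unnormalised second-form numerators: l = -12, m = 37/16, n = -91/12; L = l/sqrt(274841/4096), and similarly M = m/sqrt(W^2), N = n/sqrt(W^2)

Answer: L = -768*sqrt(5609)/39263, M = 148*sqrt(5609)/39263, N = -208*sqrt(5609)/16827


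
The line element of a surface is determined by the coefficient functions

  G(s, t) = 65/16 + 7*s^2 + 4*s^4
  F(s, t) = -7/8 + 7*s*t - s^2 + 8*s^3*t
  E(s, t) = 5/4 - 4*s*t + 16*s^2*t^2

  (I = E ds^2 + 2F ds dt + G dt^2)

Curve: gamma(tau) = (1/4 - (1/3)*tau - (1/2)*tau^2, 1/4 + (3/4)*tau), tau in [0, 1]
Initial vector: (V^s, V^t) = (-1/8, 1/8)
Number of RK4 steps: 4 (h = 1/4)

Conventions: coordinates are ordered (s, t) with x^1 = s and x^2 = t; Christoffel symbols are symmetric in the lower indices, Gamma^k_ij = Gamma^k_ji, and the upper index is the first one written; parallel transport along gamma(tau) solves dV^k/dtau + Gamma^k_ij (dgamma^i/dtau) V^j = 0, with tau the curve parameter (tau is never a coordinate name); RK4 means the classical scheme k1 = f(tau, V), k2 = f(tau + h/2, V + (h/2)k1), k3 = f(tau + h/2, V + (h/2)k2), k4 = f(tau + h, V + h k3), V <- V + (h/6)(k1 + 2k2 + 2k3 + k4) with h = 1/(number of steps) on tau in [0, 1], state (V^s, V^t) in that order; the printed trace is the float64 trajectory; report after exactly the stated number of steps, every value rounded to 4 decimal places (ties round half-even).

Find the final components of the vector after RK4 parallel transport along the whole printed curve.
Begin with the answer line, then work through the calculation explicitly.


Answer: V^s = -0.0707, V^t = 0.0443

gamma'(tau) = (-1/3 - tau, 3/4); f(tau, V)^k = -Gamma^k_ij(gamma(tau)) gamma'^i(tau) V^j; h = 1/4; intermediate values shown to 6 dp
curve data and Christoffel symbols at the stage parameters:
  tau = 0.000000: gamma = (0.250000, 0.250000), gamma' = (-0.333333, 0.750000); Gamma_sss = -0.054608, Gamma_sst = -0.054608, Gamma_stt = 0.000000, Gamma_tss = 0.409556, Gamma_tst = 0.409556, Gamma_ttt = 0.000000
  tau = 0.125000: gamma = (0.200521, 0.343750), gamma' = (-0.458333, 0.750000); Gamma_sss = -0.070077, Gamma_sst = -0.040878, Gamma_stt = 0.000000, Gamma_tss = 0.571910, Gamma_tst = 0.333614, Gamma_ttt = 0.000000
  tau = 0.250000: gamma = (0.135417, 0.437500), gamma' = (-0.583333, 0.750000); Gamma_sss = -0.108013, Gamma_sst = -0.033433, Gamma_stt = 0.000000, Gamma_tss = 0.733724, Gamma_tst = 0.227105, Gamma_ttt = 0.000000
  tau = 0.375000: gamma = (0.054688, 0.531250), gamma' = (-0.708333, 0.750000); Gamma_sss = -0.192767, Gamma_sst = -0.019844, Gamma_stt = 0.000000, Gamma_tss = 0.881982, Gamma_tst = 0.090792, Gamma_ttt = 0.000000
  tau = 0.500000: gamma = (-0.041667, 0.625000), gamma' = (-0.833333, 0.750000); Gamma_sss = -0.340208, Gamma_sst = 0.022681, Gamma_stt = 0.000000, Gamma_tss = 0.987386, Gamma_tst = -0.065826, Gamma_ttt = 0.000000
  tau = 0.625000: gamma = (-0.153646, 0.718750), gamma' = (-0.958333, 0.750000); Gamma_sss = -0.529131, Gamma_sst = 0.113111, Gamma_stt = 0.000000, Gamma_tss = 1.009802, Gamma_tst = -0.215863, Gamma_ttt = 0.000000
  tau = 0.750000: gamma = (-0.281250, 0.812500), gamma' = (-1.083333, 0.750000); Gamma_sss = -0.692039, Gamma_sst = 0.239552, Gamma_stt = 0.000000, Gamma_tss = 0.933871, Gamma_tst = -0.323263, Gamma_ttt = 0.000000
  tau = 0.875000: gamma = (-0.424479, 0.906250), gamma' = (-1.208333, 0.750000); Gamma_sss = -0.769027, Gamma_sst = 0.360205, Gamma_stt = 0.000000, Gamma_tss = 0.796046, Gamma_tst = -0.372861, Gamma_ttt = 0.000000
  tau = 1.000000: gamma = (-0.583333, 1.000000), gamma' = (-1.333333, 0.750000); Gamma_sss = -0.758825, Gamma_sst = 0.442648, Gamma_stt = 0.000000, Gamma_tss = 0.650953, Gamma_tst = -0.379722, Gamma_ttt = 0.000000
step 0: V^s = -0.1250, V^t = 0.1250
step 1: k1 = (-0.005119, 0.038396), k2 = (-0.002248, 0.018350), k3 = (-0.002202, 0.017971), k4 = (0.002237, -0.015197); V <- V + (h/6)(k1 + 2k2 + 2k3 + k4): V^s = -0.1255, V^t = 0.1290
step 2: k1 = (0.002245, -0.015247), k2 = (0.013447, -0.061524), k3 = (0.013358, -0.061117), k4 = (0.038858, -0.112777); V <- V + (h/6)(k1 + 2k2 + 2k3 + k4): V^s = -0.1215, V^t = 0.1134
step 3: k1 = (0.038670, -0.112233), k2 = (0.079859, -0.152404), k3 = (0.076267, -0.145549), k4 = (0.115236, -0.155505); V <- V + (h/6)(k1 + 2k2 + 2k3 + k4): V^s = -0.1021, V^t = 0.0775
step 4: k1 = (0.115009, -0.155199), k2 = (0.130509, -0.135094), k3 = (0.129279, -0.133821), k4 = (0.119764, -0.102739); V <- V + (h/6)(k1 + 2k2 + 2k3 + k4): V^s = -0.0707, V^t = 0.0443
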